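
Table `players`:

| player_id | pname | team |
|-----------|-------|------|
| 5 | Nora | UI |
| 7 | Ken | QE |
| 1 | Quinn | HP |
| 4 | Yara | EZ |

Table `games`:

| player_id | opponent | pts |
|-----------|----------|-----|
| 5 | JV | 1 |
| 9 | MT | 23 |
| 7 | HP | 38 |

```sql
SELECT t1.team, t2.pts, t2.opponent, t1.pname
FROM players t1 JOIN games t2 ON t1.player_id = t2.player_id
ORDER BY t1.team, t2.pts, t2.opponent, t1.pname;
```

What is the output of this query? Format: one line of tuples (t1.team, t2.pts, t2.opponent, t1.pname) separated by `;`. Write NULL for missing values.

(QE, 38, HP, Ken); (UI, 1, JV, Nora)

INNER JOIN keeps only pairs where the ON condition holds.
Matching on t1.player_id = t2.player_id.
- player_id=5: 1 matching t2 row(s), so 1 row(s) emitted.
- player_id=7: 1 matching t2 row(s), so 1 row(s) emitted.
- player_id=1: no matching t2 row, dropped.
- player_id=4: no matching t2 row, dropped.
After projecting and ordering:
t1.team | t2.pts | t2.opponent | t1.pname
QE | 38 | HP | Ken
UI | 1 | JV | Nora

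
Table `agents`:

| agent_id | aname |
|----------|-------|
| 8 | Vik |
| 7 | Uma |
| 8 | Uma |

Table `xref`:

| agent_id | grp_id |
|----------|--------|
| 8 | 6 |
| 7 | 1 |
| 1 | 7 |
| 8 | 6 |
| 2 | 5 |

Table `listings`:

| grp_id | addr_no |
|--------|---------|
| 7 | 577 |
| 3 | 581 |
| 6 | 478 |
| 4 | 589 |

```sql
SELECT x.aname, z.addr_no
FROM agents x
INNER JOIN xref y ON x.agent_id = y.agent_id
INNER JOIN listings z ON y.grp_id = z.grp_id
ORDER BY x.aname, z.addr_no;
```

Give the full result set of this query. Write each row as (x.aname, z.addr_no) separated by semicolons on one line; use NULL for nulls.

(Uma, 478); (Uma, 478); (Vik, 478); (Vik, 478)

Evaluate left to right. First `agents x INNER JOIN xref y` on agent_id: 5 row(s).
Then INNER JOIN `listings z` on grp_id: keep only rows whose y.grp_id appears in z.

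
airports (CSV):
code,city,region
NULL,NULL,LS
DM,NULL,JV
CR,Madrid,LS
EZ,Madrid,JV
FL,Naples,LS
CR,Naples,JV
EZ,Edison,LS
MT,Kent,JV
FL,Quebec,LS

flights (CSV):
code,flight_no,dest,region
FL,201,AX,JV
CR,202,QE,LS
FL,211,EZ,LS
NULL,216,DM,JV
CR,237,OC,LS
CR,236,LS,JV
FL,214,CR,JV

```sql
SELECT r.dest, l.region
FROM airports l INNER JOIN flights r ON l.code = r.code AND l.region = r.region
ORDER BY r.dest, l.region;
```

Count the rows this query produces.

INNER JOIN keeps only pairs where the ON condition holds.
Matching on l.code = r.code AND l.region = r.region. A NULL in a compared column never satisfies the condition.
Matched pairs: 5.
Total: 5 rows.

5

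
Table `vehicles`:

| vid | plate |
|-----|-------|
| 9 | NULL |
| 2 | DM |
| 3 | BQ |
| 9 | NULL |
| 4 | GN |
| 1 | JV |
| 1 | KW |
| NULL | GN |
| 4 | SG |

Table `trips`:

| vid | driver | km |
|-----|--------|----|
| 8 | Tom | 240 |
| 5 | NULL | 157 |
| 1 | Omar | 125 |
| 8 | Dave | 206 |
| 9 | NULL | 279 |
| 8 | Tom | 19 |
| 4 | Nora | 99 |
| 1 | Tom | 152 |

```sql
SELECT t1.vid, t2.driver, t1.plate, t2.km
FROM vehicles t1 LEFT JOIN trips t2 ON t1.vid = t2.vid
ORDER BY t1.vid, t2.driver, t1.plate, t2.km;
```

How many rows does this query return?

LEFT JOIN keeps every row from `vehicles`; unmatched rows get NULL for `trips`'s columns.
Matching on t1.vid = t2.vid. A NULL in a compared column never satisfies the condition.
Matched pairs: 8; unmatched t1 rows kept: 3.
Total: 8 matched + 3 padded = 11 rows.

11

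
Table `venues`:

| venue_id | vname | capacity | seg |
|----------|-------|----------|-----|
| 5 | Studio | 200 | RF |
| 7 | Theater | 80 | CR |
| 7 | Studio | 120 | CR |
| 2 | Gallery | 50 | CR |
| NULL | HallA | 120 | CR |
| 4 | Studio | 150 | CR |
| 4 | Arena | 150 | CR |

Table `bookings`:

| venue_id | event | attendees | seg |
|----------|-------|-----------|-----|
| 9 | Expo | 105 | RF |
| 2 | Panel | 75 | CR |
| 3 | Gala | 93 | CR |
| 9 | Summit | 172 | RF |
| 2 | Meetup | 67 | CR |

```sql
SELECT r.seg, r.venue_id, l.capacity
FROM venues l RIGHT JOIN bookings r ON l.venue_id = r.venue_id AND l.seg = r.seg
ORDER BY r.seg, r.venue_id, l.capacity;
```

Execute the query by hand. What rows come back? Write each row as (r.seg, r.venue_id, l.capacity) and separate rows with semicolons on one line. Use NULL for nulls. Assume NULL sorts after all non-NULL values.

(CR, 2, 50); (CR, 2, 50); (CR, 3, NULL); (RF, 9, NULL); (RF, 9, NULL)

RIGHT JOIN keeps every row from `bookings`; unmatched rows get NULL for `venues`'s columns.
Matching on l.venue_id = r.venue_id AND l.seg = r.seg. A NULL in a compared column never satisfies the condition.
Matched pairs: 2; unmatched r rows kept: 3.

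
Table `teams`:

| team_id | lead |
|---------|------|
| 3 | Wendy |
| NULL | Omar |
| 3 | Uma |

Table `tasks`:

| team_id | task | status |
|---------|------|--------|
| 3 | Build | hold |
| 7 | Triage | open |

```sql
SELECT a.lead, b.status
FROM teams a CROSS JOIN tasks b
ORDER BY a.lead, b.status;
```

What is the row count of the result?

6

CROSS JOIN pairs every row of `teams` with every row of `tasks`: 3 × 2 = 6 rows.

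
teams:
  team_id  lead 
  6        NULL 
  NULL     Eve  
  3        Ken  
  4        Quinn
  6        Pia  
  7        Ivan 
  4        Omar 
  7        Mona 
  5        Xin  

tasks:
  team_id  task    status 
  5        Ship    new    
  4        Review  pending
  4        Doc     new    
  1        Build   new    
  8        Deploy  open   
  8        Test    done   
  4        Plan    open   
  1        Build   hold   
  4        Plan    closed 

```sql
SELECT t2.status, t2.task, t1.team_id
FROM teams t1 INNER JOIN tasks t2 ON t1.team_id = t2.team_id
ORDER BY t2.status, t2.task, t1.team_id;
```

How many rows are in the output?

9

INNER JOIN keeps only pairs where the ON condition holds.
Matching on t1.team_id = t2.team_id. A NULL in a compared column never satisfies the condition.
- team_id=6: no matching t2 row, dropped.
- team_id=NULL: no matching t2 row, dropped.
- team_id=3: no matching t2 row, dropped.
- team_id=4: 4 matching t2 row(s), so 4 row(s) emitted.
- team_id=6: no matching t2 row, dropped.
- team_id=7: no matching t2 row, dropped.
- team_id=4: 4 matching t2 row(s), so 4 row(s) emitted.
- team_id=7: no matching t2 row, dropped.
- team_id=5: 1 matching t2 row(s), so 1 row(s) emitted.
Total: 9 rows.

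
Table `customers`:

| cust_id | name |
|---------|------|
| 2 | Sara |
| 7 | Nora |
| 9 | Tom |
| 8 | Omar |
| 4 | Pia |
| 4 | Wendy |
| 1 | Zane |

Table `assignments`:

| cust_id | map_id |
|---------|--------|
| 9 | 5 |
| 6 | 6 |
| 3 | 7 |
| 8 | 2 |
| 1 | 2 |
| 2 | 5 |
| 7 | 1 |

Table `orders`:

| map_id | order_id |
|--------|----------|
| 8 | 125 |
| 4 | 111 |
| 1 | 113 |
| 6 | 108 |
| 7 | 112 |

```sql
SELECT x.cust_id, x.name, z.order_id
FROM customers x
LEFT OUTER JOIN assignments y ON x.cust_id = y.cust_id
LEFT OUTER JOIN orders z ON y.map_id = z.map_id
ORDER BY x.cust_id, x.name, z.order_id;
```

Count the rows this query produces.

Evaluate left to right. First `customers x LEFT JOIN assignments y` on cust_id: 7 row(s).
Then LEFT JOIN `orders z` on map_id: each of those 7 rows is kept; rows whose y.map_id has no match in z get NULL for z's columns.
Result: 7 row(s).

7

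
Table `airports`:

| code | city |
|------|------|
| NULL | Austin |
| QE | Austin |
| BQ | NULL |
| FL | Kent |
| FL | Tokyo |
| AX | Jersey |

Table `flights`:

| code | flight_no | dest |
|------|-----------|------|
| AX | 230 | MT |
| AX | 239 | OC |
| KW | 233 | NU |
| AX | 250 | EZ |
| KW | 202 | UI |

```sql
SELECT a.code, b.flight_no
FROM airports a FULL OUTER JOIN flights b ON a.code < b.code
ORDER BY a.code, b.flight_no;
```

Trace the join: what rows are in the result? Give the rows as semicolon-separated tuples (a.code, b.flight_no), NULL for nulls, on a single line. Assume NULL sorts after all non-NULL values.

FULL OUTER JOIN keeps every row from both sides; unmatched rows get NULL for the other side's columns.
Matching on a.code < b.code. A NULL in a compared column never satisfies the condition.
- a row (code=NULL): no match → kept, b columns NULL.
- a row (code=QE): no match → kept, b columns NULL.
- a row (code=BQ): matches 2 b row(s) → 2 output row(s).
- a row (code=FL): matches 2 b row(s) → 2 output row(s).
- a row (code=FL): matches 2 b row(s) → 2 output row(s).
- a row (code=AX): matches 2 b row(s) → 2 output row(s).
- 3 b row(s) had no a match → kept, a columns NULL.

(AX, 202); (AX, 233); (BQ, 202); (BQ, 233); (FL, 202); (FL, 202); (FL, 233); (FL, 233); (QE, NULL); (NULL, 230); (NULL, 239); (NULL, 250); (NULL, NULL)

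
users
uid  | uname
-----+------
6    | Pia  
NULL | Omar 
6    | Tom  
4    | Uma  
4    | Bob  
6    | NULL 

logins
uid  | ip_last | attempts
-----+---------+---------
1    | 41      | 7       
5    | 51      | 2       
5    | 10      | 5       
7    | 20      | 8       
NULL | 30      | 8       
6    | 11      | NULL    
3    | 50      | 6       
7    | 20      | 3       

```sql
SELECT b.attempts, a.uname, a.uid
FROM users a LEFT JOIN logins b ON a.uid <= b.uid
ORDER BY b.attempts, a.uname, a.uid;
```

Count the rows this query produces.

20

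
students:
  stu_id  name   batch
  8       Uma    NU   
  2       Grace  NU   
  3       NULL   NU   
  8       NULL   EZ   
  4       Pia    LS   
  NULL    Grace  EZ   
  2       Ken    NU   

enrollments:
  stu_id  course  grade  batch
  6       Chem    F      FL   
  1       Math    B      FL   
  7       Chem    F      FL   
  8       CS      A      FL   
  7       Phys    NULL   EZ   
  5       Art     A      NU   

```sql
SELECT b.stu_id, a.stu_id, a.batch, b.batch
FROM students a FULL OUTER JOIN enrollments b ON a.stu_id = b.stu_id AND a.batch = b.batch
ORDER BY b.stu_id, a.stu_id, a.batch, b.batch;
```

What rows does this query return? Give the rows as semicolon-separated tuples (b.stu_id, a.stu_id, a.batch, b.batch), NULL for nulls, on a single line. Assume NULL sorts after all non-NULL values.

FULL OUTER JOIN keeps every row from both sides; unmatched rows get NULL for the other side's columns.
Matching on a.stu_id = b.stu_id AND a.batch = b.batch. A NULL in a compared column never satisfies the condition.
- a row (stu_id=8, batch=NU): no match → kept, b columns NULL.
- a row (stu_id=2, batch=NU): no match → kept, b columns NULL.
- a row (stu_id=3, batch=NU): no match → kept, b columns NULL.
- a row (stu_id=8, batch=EZ): no match → kept, b columns NULL.
- a row (stu_id=4, batch=LS): no match → kept, b columns NULL.
- a row (stu_id=NULL, batch=EZ): no match → kept, b columns NULL.
- a row (stu_id=2, batch=NU): no match → kept, b columns NULL.
- 6 b row(s) had no a match → kept, a columns NULL.

(1, NULL, NULL, FL); (5, NULL, NULL, NU); (6, NULL, NULL, FL); (7, NULL, NULL, EZ); (7, NULL, NULL, FL); (8, NULL, NULL, FL); (NULL, 2, NU, NULL); (NULL, 2, NU, NULL); (NULL, 3, NU, NULL); (NULL, 4, LS, NULL); (NULL, 8, EZ, NULL); (NULL, 8, NU, NULL); (NULL, NULL, EZ, NULL)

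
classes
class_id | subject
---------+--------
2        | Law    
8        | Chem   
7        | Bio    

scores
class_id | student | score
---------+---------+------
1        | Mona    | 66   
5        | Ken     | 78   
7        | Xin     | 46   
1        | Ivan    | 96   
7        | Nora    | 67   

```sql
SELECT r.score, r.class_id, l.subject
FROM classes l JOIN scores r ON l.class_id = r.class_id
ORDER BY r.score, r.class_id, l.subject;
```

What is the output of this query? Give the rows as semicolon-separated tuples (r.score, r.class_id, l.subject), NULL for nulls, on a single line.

(46, 7, Bio); (67, 7, Bio)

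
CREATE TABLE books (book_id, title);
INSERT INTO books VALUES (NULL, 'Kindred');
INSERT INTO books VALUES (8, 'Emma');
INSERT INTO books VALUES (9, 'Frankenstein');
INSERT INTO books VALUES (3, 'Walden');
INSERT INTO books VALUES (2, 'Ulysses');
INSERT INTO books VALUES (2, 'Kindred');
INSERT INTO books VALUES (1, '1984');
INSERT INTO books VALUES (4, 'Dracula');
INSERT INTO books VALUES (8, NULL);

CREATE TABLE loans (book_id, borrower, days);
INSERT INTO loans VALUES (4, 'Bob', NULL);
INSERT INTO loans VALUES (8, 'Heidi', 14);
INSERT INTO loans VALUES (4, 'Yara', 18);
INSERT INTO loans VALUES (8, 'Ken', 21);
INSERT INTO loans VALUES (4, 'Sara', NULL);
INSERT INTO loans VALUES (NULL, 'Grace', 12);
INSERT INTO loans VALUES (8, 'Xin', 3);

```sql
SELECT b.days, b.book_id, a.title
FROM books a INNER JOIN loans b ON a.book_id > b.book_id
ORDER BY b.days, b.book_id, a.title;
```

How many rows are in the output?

12

INNER JOIN keeps only pairs where the ON condition holds.
Matching on a.book_id > b.book_id. A NULL in a compared column never satisfies the condition.
Matched pairs: 12.
Total: 12 rows.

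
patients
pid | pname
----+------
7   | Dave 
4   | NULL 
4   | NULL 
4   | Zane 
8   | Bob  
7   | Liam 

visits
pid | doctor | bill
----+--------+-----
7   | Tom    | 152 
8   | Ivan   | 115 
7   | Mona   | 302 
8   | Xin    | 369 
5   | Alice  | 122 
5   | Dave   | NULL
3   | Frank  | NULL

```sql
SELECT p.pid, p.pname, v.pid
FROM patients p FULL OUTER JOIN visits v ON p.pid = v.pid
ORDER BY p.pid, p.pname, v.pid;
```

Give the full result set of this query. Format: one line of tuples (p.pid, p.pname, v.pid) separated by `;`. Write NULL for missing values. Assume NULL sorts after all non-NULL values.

(4, Zane, NULL); (4, NULL, NULL); (4, NULL, NULL); (7, Dave, 7); (7, Dave, 7); (7, Liam, 7); (7, Liam, 7); (8, Bob, 8); (8, Bob, 8); (NULL, NULL, 3); (NULL, NULL, 5); (NULL, NULL, 5)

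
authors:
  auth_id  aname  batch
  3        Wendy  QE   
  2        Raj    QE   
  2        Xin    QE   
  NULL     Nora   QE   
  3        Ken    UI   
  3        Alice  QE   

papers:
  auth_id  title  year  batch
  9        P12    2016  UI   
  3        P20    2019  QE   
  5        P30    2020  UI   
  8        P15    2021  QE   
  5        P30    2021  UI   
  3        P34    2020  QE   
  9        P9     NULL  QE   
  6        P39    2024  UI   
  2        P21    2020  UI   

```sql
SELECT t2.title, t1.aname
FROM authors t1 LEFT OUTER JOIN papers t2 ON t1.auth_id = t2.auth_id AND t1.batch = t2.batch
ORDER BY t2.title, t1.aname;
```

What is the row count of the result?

LEFT JOIN keeps every row from `authors`; unmatched rows get NULL for `papers`'s columns.
Matching on t1.auth_id = t2.auth_id AND t1.batch = t2.batch. A NULL in a compared column never satisfies the condition.
- t1 (auth_id=3, batch=QE) pairs with 2 row(s) of t2.
- t1 (auth_id=2, batch=QE) has no partner → padded with NULL.
- t1 (auth_id=2, batch=QE) has no partner → padded with NULL.
- t1 (auth_id=NULL, batch=QE) has no partner → padded with NULL.
- t1 (auth_id=3, batch=UI) has no partner → padded with NULL.
- t1 (auth_id=3, batch=QE) pairs with 2 row(s) of t2.
Total: 4 matched + 4 padded = 8 rows.

8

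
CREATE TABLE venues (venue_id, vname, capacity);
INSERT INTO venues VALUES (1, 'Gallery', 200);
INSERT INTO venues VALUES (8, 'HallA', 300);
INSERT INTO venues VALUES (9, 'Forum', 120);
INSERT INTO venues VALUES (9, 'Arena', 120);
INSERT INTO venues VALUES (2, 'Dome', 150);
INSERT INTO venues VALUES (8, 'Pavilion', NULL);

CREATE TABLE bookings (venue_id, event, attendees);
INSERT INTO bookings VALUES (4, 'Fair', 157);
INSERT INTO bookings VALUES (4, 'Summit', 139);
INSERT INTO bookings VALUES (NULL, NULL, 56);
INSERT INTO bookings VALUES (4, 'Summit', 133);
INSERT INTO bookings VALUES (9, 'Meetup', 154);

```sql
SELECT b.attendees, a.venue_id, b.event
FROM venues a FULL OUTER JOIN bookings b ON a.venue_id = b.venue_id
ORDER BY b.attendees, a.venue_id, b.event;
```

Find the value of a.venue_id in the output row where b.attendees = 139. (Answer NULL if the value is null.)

FULL OUTER JOIN keeps every row from both sides; unmatched rows get NULL for the other side's columns.
Matching on a.venue_id = b.venue_id. A NULL in a compared column never satisfies the condition.
Matched pairs: 2; unmatched a rows kept: 4; unmatched b rows kept: 4.

NULL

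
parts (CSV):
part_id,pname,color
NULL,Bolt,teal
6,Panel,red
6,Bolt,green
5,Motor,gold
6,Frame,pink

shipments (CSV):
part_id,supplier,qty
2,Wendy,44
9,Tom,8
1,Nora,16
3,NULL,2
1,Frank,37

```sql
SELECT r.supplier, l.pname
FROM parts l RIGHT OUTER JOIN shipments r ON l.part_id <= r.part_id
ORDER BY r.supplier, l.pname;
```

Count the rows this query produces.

8

RIGHT JOIN keeps every row from `shipments`; unmatched rows get NULL for `parts`'s columns.
Matching on l.part_id <= r.part_id. A NULL in a compared column never satisfies the condition.
- l (part_id=NULL) has no partner in r.
- l (part_id=6) pairs with 1 row(s) of r.
- l (part_id=6) pairs with 1 row(s) of r.
- l (part_id=5) pairs with 1 row(s) of r.
- l (part_id=6) pairs with 1 row(s) of r.
- plus 4 unmatched r row(s), each kept with NULL l columns.
Total: 4 matched + 4 padded = 8 rows.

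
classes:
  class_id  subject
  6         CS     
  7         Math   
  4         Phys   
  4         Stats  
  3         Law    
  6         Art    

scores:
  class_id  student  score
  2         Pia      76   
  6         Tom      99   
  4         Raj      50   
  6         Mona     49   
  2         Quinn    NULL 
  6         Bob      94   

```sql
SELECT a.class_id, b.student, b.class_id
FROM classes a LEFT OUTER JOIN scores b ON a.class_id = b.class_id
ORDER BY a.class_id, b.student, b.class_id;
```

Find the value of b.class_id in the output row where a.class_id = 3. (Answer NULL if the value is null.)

LEFT JOIN keeps every row from `classes`; unmatched rows get NULL for `scores`'s columns.
Matching on a.class_id = b.class_id.
- a row (class_id=6): matches 3 b row(s) → 3 output row(s).
- a row (class_id=7): no match → kept, b columns NULL.
- a row (class_id=4): matches 1 b row(s) → 1 output row(s).
- a row (class_id=4): matches 1 b row(s) → 1 output row(s).
- a row (class_id=3): no match → kept, b columns NULL.
- a row (class_id=6): matches 3 b row(s) → 3 output row(s).

NULL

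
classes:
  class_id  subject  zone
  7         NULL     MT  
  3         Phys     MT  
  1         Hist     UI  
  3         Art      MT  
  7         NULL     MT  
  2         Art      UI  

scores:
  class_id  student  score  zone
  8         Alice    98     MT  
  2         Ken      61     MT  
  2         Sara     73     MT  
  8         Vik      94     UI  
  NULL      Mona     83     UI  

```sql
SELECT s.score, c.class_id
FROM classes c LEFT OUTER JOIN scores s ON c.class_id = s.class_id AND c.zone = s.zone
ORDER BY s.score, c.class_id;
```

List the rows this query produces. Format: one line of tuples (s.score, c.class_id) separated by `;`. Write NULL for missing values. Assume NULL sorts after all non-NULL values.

(NULL, 1); (NULL, 2); (NULL, 3); (NULL, 3); (NULL, 7); (NULL, 7)

LEFT JOIN keeps every row from `classes`; unmatched rows get NULL for `scores`'s columns.
Matching on c.class_id = s.class_id AND c.zone = s.zone. A NULL in a compared column never satisfies the condition.
Matched pairs: 0; unmatched c rows kept: 6.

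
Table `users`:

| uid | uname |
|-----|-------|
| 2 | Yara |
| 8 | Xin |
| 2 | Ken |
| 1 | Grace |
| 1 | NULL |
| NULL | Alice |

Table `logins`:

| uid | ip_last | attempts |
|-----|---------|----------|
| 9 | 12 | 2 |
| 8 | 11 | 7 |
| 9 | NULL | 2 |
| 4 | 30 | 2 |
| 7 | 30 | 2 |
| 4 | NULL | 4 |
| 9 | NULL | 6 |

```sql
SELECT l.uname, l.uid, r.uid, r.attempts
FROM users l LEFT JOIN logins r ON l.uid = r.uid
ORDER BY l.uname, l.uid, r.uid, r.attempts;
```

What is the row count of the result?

6

LEFT JOIN keeps every row from `users`; unmatched rows get NULL for `logins`'s columns.
Matching on l.uid = r.uid. A NULL in a compared column never satisfies the condition.
- l row (uid=2): no match → kept, r columns NULL.
- l row (uid=8): matches 1 r row(s) → 1 output row(s).
- l row (uid=2): no match → kept, r columns NULL.
- l row (uid=1): no match → kept, r columns NULL.
- l row (uid=1): no match → kept, r columns NULL.
- l row (uid=NULL): no match → kept, r columns NULL.
Total: 1 matched + 5 padded = 6 rows.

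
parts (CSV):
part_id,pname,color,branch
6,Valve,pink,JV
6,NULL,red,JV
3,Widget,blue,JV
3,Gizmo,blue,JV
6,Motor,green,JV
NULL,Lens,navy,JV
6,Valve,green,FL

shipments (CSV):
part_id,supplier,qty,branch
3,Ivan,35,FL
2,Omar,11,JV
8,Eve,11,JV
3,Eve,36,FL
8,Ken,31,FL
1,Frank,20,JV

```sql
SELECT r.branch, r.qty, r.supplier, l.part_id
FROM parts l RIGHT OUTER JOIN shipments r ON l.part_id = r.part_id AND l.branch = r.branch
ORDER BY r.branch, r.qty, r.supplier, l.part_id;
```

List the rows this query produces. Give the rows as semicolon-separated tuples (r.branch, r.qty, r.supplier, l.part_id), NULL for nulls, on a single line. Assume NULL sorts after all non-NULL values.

(FL, 31, Ken, NULL); (FL, 35, Ivan, NULL); (FL, 36, Eve, NULL); (JV, 11, Eve, NULL); (JV, 11, Omar, NULL); (JV, 20, Frank, NULL)

RIGHT JOIN keeps every row from `shipments`; unmatched rows get NULL for `parts`'s columns.
Matching on l.part_id = r.part_id AND l.branch = r.branch. A NULL in a compared column never satisfies the condition.
- l (part_id=6, branch=JV) has no partner in r.
- l (part_id=6, branch=JV) has no partner in r.
- l (part_id=3, branch=JV) has no partner in r.
- l (part_id=3, branch=JV) has no partner in r.
- l (part_id=6, branch=JV) has no partner in r.
- l (part_id=NULL, branch=JV) has no partner in r.
- l (part_id=6, branch=FL) has no partner in r.
- plus 6 unmatched r row(s), each kept with NULL l columns.
After projecting and ordering:
r.branch | r.qty | r.supplier | l.part_id
FL | 31 | Ken | NULL
FL | 35 | Ivan | NULL
FL | 36 | Eve | NULL
JV | 11 | Eve | NULL
JV | 11 | Omar | NULL
JV | 20 | Frank | NULL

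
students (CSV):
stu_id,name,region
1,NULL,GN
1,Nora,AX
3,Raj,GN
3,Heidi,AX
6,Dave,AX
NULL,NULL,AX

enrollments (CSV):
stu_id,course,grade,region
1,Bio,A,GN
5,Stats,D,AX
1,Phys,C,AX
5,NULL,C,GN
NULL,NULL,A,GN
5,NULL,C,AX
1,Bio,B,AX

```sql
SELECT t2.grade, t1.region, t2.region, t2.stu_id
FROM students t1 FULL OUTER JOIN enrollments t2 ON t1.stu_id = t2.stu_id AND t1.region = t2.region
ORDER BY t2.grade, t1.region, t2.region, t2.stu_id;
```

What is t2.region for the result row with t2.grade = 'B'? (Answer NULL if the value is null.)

FULL OUTER JOIN keeps every row from both sides; unmatched rows get NULL for the other side's columns.
Matching on t1.stu_id = t2.stu_id AND t1.region = t2.region. A NULL in a compared column never satisfies the condition.
- t1[0] stu_id=1, region=GN → 1 match(es) in t2 → 1 row(s).
- t1[1] stu_id=1, region=AX → 2 match(es) in t2 → 2 row(s).
- t1[2] stu_id=3, region=GN → no match; kept with NULLs on the t2 side.
- t1[3] stu_id=3, region=AX → no match; kept with NULLs on the t2 side.
- t1[4] stu_id=6, region=AX → no match; kept with NULLs on the t2 side.
- t1[5] stu_id=NULL, region=AX → no match; kept with NULLs on the t2 side.
- 4 row(s) from t2 found no t1 partner → padded with NULL.

AX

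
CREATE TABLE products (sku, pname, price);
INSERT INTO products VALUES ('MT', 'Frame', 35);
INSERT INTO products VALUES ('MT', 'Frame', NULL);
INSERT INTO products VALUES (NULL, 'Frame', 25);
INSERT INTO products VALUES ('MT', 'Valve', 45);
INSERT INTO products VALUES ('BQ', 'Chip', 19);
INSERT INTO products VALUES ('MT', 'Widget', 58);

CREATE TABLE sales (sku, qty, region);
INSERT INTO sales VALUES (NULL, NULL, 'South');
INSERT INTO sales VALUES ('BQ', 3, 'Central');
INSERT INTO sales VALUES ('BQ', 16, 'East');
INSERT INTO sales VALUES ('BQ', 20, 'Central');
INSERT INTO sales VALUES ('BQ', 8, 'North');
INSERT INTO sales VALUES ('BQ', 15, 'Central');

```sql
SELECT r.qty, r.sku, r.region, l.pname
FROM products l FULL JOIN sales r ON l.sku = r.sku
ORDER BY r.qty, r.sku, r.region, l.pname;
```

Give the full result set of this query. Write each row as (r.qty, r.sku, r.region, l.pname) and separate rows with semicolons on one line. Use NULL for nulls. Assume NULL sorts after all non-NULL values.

(3, BQ, Central, Chip); (8, BQ, North, Chip); (15, BQ, Central, Chip); (16, BQ, East, Chip); (20, BQ, Central, Chip); (NULL, NULL, South, NULL); (NULL, NULL, NULL, Frame); (NULL, NULL, NULL, Frame); (NULL, NULL, NULL, Frame); (NULL, NULL, NULL, Valve); (NULL, NULL, NULL, Widget)

FULL OUTER JOIN keeps every row from both sides; unmatched rows get NULL for the other side's columns.
Matching on l.sku = r.sku. A NULL in a compared column never satisfies the condition.
- sku=MT: no r row matches, row kept with r columns NULL.
- sku=MT: no r row matches, row kept with r columns NULL.
- sku=NULL: no r row matches, row kept with r columns NULL.
- sku=MT: no r row matches, row kept with r columns NULL.
- sku=BQ: 5 matching r row(s), so 5 row(s) emitted.
- sku=MT: no r row matches, row kept with r columns NULL.
- plus 1 unmatched r row(s), each kept with NULL l columns.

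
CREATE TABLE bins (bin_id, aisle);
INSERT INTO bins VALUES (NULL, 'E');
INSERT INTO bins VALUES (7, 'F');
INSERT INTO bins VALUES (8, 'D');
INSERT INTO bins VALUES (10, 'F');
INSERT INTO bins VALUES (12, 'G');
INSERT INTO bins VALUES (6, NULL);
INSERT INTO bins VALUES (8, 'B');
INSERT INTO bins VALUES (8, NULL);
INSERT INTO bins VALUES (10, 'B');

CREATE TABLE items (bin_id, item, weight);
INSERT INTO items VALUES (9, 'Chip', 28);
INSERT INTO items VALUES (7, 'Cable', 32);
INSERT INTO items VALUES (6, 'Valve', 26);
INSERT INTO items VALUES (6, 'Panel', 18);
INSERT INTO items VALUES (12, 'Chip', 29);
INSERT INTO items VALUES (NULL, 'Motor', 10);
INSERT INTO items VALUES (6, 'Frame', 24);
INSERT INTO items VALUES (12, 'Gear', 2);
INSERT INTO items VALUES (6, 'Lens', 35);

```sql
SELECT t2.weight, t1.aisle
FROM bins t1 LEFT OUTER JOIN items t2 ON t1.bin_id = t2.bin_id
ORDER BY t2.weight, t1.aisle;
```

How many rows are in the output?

LEFT JOIN keeps every row from `bins`; unmatched rows get NULL for `items`'s columns.
Matching on t1.bin_id = t2.bin_id. A NULL in a compared column never satisfies the condition.
- t1[0] bin_id=NULL → no match; kept with NULLs on the t2 side.
- t1[1] bin_id=7 → 1 match(es) in t2 → 1 row(s).
- t1[2] bin_id=8 → no match; kept with NULLs on the t2 side.
- t1[3] bin_id=10 → no match; kept with NULLs on the t2 side.
- t1[4] bin_id=12 → 2 match(es) in t2 → 2 row(s).
- t1[5] bin_id=6 → 4 match(es) in t2 → 4 row(s).
- t1[6] bin_id=8 → no match; kept with NULLs on the t2 side.
- t1[7] bin_id=8 → no match; kept with NULLs on the t2 side.
- t1[8] bin_id=10 → no match; kept with NULLs on the t2 side.
Total: 7 matched + 6 padded = 13 rows.

13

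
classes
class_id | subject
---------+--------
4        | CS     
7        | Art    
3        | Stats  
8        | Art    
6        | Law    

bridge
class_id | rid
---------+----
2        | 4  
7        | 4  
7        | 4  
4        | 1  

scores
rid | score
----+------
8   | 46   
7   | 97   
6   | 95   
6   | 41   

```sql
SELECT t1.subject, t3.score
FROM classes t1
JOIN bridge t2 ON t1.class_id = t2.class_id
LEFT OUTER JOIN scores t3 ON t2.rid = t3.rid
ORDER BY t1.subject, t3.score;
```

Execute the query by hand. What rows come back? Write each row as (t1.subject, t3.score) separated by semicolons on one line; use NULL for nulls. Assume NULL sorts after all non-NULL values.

(Art, NULL); (Art, NULL); (CS, NULL)

Joins associate left-to-right: classes INNER JOIN bridge on class_id gives 3 intermediate row(s).
Then LEFT JOIN `scores t3` on rid: each of those 3 rows is kept; rows whose t2.rid has no match in t3 get NULL for t3's columns.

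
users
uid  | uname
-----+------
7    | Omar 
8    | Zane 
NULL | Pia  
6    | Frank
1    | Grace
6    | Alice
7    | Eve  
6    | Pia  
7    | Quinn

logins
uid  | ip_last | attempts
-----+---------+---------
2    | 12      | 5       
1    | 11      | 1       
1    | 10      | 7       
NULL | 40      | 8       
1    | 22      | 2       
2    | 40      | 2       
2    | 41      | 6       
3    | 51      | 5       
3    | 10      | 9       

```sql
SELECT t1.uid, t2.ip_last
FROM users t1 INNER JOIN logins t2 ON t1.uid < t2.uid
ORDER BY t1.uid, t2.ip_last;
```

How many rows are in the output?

INNER JOIN keeps only pairs where the ON condition holds.
Matching on t1.uid < t2.uid. A NULL in a compared column never satisfies the condition.
- t1 row (uid=7): no match → dropped.
- t1 row (uid=8): no match → dropped.
- t1 row (uid=NULL): no match → dropped.
- t1 row (uid=6): no match → dropped.
- t1 row (uid=1): matches 5 t2 row(s) → 5 output row(s).
- t1 row (uid=6): no match → dropped.
- t1 row (uid=7): no match → dropped.
- t1 row (uid=6): no match → dropped.
- t1 row (uid=7): no match → dropped.
Total: 5 rows.

5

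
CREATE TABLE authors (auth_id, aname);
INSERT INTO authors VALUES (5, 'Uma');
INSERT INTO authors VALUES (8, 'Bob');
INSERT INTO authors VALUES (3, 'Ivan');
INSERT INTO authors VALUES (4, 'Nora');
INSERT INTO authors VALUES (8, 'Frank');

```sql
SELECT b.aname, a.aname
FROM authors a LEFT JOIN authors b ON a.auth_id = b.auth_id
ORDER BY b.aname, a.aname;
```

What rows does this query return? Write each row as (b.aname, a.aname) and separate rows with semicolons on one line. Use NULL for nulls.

(Bob, Bob); (Bob, Frank); (Frank, Bob); (Frank, Frank); (Ivan, Ivan); (Nora, Nora); (Uma, Uma)

LEFT JOIN keeps every row from `authors a`; unmatched rows get NULL for `authors b`'s columns.
Matching on a.auth_id = b.auth_id.
Matched pairs: 7; unmatched a rows kept: 0.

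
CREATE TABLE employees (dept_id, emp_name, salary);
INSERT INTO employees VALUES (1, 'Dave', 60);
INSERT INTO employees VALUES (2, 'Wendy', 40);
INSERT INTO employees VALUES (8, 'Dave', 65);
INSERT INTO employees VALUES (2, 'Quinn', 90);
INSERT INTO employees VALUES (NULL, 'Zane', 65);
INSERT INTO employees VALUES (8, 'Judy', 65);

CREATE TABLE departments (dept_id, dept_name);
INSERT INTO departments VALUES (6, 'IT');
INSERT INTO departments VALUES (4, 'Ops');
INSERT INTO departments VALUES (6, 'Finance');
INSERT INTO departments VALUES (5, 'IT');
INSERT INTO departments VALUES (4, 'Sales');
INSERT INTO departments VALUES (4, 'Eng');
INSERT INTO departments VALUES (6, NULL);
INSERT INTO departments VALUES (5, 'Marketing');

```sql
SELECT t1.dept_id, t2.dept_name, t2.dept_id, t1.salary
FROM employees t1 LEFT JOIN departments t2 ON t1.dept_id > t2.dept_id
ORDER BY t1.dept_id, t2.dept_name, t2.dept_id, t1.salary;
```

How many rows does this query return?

20

LEFT JOIN keeps every row from `employees`; unmatched rows get NULL for `departments`'s columns.
Matching on t1.dept_id > t2.dept_id. A NULL in a compared column never satisfies the condition.
- dept_id=1: no t2 row matches, row kept with t2 columns NULL.
- dept_id=2: no t2 row matches, row kept with t2 columns NULL.
- dept_id=8: 8 matching t2 row(s), so 8 row(s) emitted.
- dept_id=2: no t2 row matches, row kept with t2 columns NULL.
- dept_id=NULL: no t2 row matches, row kept with t2 columns NULL.
- dept_id=8: 8 matching t2 row(s), so 8 row(s) emitted.
Total: 16 matched + 4 padded = 20 rows.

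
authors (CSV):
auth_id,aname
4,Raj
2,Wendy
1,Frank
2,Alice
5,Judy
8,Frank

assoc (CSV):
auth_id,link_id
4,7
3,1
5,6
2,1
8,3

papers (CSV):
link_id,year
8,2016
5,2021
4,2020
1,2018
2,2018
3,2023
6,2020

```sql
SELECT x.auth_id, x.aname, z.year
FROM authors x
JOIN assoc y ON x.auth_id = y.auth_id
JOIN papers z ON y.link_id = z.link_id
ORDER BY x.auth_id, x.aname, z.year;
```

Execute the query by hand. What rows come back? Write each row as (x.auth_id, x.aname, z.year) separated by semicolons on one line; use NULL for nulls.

(2, Alice, 2018); (2, Wendy, 2018); (5, Judy, 2020); (8, Frank, 2023)

Evaluate left to right. First `authors x INNER JOIN assoc y` on auth_id: 5 row(s).
Then INNER JOIN `papers z` on link_id: keep only rows whose y.link_id appears in z.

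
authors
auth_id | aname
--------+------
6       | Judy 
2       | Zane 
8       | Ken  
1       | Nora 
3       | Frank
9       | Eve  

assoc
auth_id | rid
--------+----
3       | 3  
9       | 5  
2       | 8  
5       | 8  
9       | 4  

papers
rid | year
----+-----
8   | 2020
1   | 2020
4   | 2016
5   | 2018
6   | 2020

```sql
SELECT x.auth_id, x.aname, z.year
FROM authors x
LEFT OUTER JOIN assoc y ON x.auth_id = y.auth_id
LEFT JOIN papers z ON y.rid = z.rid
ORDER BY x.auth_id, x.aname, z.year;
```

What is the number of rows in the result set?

Joins associate left-to-right: authors LEFT JOIN assoc on auth_id gives 7 intermediate row(s).
Then LEFT JOIN `papers z` on rid: each of those 7 rows is kept; rows whose y.rid has no match in z get NULL for z's columns.
Result: 7 row(s).

7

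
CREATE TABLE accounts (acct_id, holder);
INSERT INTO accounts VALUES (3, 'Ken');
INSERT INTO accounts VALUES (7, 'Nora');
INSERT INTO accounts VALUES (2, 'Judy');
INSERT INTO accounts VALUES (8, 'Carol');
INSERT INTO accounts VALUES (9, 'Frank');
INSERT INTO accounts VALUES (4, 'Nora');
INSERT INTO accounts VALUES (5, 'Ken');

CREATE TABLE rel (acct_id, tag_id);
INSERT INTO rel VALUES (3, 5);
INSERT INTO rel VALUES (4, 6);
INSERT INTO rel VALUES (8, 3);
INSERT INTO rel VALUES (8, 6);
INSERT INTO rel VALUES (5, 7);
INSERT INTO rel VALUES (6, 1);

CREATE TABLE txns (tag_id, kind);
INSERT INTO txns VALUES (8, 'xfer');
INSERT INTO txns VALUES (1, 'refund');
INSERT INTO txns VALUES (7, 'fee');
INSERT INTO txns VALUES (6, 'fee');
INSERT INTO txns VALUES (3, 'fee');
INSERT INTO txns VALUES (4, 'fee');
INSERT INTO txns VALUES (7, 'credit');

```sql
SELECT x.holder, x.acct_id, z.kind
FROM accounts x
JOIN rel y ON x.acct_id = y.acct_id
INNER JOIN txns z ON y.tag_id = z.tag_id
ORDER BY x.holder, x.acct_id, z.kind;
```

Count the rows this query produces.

Step 1 — x INNER JOIN y on acct_id → 5 row(s).
Then INNER JOIN `txns z` on tag_id: keep only rows whose y.tag_id appears in z.
Result: 5 row(s).

5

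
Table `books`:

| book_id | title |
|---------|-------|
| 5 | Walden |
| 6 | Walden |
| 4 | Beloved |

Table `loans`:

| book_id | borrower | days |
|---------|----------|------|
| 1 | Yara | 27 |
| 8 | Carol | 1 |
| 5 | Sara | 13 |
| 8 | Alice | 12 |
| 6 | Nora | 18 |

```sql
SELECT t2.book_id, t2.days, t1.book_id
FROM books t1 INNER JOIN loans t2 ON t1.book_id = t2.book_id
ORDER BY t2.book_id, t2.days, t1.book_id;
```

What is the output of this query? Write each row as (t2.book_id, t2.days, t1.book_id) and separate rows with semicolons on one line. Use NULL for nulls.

(5, 13, 5); (6, 18, 6)

INNER JOIN keeps only pairs where the ON condition holds.
Matching on t1.book_id = t2.book_id.
Matched pairs: 2.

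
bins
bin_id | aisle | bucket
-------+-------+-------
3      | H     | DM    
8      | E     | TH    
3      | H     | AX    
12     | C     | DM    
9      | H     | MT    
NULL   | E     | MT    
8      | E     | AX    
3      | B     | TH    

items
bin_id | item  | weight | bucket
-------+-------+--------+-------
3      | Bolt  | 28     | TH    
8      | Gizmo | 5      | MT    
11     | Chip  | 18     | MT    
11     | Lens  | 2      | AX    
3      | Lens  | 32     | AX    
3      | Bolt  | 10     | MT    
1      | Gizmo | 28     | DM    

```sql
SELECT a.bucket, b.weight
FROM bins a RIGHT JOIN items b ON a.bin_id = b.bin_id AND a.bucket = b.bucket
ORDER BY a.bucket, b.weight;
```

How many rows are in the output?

7

RIGHT JOIN keeps every row from `items`; unmatched rows get NULL for `bins`'s columns.
Matching on a.bin_id = b.bin_id AND a.bucket = b.bucket. A NULL in a compared column never satisfies the condition.
- a row (bin_id=3, bucket=DM): no match.
- a row (bin_id=8, bucket=TH): no match.
- a row (bin_id=3, bucket=AX): matches 1 b row(s) → 1 output row(s).
- a row (bin_id=12, bucket=DM): no match.
- a row (bin_id=9, bucket=MT): no match.
- a row (bin_id=NULL, bucket=MT): no match.
- a row (bin_id=8, bucket=AX): no match.
- a row (bin_id=3, bucket=TH): matches 1 b row(s) → 1 output row(s).
- 5 row(s) from b found no a partner → padded with NULL.
Total: 2 matched + 5 padded = 7 rows.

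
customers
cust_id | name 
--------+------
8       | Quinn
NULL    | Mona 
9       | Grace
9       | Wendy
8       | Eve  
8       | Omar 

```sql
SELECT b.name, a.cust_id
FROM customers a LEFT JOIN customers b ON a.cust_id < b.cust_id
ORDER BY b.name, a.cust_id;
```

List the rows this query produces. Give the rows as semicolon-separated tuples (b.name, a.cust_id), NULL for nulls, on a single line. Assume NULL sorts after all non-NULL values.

(Grace, 8); (Grace, 8); (Grace, 8); (Wendy, 8); (Wendy, 8); (Wendy, 8); (NULL, 9); (NULL, 9); (NULL, NULL)

LEFT JOIN keeps every row from `customers a`; unmatched rows get NULL for `customers b`'s columns.
Matching on a.cust_id < b.cust_id. A NULL in a compared column never satisfies the condition.
- cust_id=8: 2 matching b row(s), so 2 row(s) emitted.
- cust_id=NULL: no b row matches, row kept with b columns NULL.
- cust_id=9: no b row matches, row kept with b columns NULL.
- cust_id=9: no b row matches, row kept with b columns NULL.
- cust_id=8: 2 matching b row(s), so 2 row(s) emitted.
- cust_id=8: 2 matching b row(s), so 2 row(s) emitted.
After projecting and ordering:
b.name | a.cust_id
Grace | 8
Grace | 8
Grace | 8
Wendy | 8
Wendy | 8
Wendy | 8
NULL | 9
NULL | 9
NULL | NULL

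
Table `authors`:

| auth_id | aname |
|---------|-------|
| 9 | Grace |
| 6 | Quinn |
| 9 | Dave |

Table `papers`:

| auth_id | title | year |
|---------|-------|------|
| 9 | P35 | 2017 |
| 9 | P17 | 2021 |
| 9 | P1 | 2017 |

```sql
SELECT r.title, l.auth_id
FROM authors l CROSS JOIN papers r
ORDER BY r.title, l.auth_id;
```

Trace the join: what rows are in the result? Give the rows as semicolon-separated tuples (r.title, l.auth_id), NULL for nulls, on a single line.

(P1, 6); (P1, 9); (P1, 9); (P17, 6); (P17, 9); (P17, 9); (P35, 6); (P35, 9); (P35, 9)

CROSS JOIN pairs every row of `authors` with every row of `papers`: 3 × 3 = 9 rows.
After projecting and ordering:
r.title | l.auth_id
P1 | 6
P1 | 9
P1 | 9
P17 | 6
P17 | 9
P17 | 9
P35 | 6
P35 | 9
P35 | 9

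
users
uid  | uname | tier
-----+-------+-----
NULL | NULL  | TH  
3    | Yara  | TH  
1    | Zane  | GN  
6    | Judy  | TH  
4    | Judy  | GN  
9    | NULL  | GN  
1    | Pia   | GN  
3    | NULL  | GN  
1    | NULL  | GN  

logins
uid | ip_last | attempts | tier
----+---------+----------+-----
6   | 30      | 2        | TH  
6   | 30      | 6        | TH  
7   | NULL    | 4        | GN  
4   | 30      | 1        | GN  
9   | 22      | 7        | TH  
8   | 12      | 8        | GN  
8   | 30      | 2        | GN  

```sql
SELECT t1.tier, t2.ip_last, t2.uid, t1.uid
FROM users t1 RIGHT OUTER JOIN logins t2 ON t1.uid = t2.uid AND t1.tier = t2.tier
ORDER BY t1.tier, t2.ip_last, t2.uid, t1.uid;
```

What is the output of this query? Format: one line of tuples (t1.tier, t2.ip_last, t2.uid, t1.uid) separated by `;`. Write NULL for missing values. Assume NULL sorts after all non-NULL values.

RIGHT JOIN keeps every row from `logins`; unmatched rows get NULL for `users`'s columns.
Matching on t1.uid = t2.uid AND t1.tier = t2.tier. A NULL in a compared column never satisfies the condition.
- t1[0] uid=NULL, tier=TH → no match.
- t1[1] uid=3, tier=TH → no match.
- t1[2] uid=1, tier=GN → no match.
- t1[3] uid=6, tier=TH → 2 match(es) in t2 → 2 row(s).
- t1[4] uid=4, tier=GN → 1 match(es) in t2 → 1 row(s).
- t1[5] uid=9, tier=GN → no match.
- t1[6] uid=1, tier=GN → no match.
- t1[7] uid=3, tier=GN → no match.
- t1[8] uid=1, tier=GN → no match.
- 4 row(s) from t2 found no t1 partner → padded with NULL.
After projecting and ordering:
t1.tier | t2.ip_last | t2.uid | t1.uid
GN | 30 | 4 | 4
TH | 30 | 6 | 6
TH | 30 | 6 | 6
NULL | 12 | 8 | NULL
NULL | 22 | 9 | NULL
NULL | 30 | 8 | NULL
NULL | NULL | 7 | NULL

(GN, 30, 4, 4); (TH, 30, 6, 6); (TH, 30, 6, 6); (NULL, 12, 8, NULL); (NULL, 22, 9, NULL); (NULL, 30, 8, NULL); (NULL, NULL, 7, NULL)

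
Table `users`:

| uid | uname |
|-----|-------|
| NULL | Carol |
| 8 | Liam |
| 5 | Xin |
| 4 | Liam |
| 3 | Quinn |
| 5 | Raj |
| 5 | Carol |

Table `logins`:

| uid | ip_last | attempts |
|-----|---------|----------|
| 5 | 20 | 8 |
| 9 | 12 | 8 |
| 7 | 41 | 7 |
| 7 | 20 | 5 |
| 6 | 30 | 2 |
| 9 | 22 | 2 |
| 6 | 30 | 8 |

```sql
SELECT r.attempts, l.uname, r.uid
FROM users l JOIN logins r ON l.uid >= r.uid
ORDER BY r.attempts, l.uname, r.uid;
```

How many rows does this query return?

INNER JOIN keeps only pairs where the ON condition holds.
Matching on l.uid >= r.uid. A NULL in a compared column never satisfies the condition.
- uid=NULL: no matching r row, dropped.
- uid=8: 5 matching r row(s), so 5 row(s) emitted.
- uid=5: 1 matching r row(s), so 1 row(s) emitted.
- uid=4: no matching r row, dropped.
- uid=3: no matching r row, dropped.
- uid=5: 1 matching r row(s), so 1 row(s) emitted.
- uid=5: 1 matching r row(s), so 1 row(s) emitted.
Total: 8 rows.

8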